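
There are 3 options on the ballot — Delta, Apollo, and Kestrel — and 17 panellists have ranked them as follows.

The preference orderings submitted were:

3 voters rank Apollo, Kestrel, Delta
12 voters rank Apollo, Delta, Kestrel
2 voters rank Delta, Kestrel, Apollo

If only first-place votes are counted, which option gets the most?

Apollo

First-place vote totals:
  Delta: 2
  Apollo: 15
  Kestrel: 0
Apollo has the most first-place votes.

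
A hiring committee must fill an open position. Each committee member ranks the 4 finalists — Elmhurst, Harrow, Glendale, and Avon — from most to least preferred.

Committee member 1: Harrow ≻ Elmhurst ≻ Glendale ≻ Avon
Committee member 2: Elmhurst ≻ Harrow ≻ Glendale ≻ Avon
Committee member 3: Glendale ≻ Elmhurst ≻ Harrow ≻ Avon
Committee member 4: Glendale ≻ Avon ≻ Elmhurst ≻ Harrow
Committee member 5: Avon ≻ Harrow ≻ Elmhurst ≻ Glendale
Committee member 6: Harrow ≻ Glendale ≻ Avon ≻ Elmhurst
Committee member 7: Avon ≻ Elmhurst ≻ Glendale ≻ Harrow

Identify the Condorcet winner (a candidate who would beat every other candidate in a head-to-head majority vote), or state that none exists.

No Condorcet winner

Head-to-head results (7 voters total):
Elmhurst vs Harrow: Elmhurst wins 4–3.
Elmhurst vs Glendale: Elmhurst wins 4–3.
Elmhurst vs Avon: Avon wins 4–3.
Harrow vs Glendale: Harrow wins 4–3.
Harrow vs Avon: Harrow wins 4–3.
Glendale vs Avon: Glendale wins 5–2.
No candidate beats all others: Elmhurst beats Harrow beats Avon beats Elmhurst, a majority cycle.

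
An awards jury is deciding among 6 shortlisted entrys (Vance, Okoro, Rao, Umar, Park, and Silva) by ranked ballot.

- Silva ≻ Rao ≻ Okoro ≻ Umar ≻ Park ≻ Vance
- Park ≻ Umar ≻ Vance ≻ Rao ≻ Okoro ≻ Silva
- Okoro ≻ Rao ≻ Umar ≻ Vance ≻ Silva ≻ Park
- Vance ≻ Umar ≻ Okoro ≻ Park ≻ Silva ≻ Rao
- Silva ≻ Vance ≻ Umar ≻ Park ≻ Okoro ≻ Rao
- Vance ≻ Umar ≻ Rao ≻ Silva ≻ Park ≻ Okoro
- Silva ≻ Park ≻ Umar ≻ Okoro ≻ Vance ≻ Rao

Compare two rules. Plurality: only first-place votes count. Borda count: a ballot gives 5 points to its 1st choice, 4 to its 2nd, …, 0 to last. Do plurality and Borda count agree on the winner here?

No

Plurality first-place counts: Vance 2, Okoro 1, Rao 0, Umar 0, Park 1, Silva 3 → Silva.
Borda totals: Vance 20, Okoro 15, Rao 13, Umar 23, Park 15, Silva 19 → Umar.
The two rules disagree: plurality picks Silva, Borda picks Umar.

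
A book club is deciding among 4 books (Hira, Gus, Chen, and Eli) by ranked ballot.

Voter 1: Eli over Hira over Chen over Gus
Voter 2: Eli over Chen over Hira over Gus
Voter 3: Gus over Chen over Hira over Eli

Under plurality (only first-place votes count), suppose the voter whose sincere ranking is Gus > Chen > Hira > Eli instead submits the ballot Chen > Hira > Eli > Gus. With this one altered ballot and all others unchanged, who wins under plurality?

First-place totals with the altered ballot: Hira 0, Gus 0, Chen 1, Eli 2.
The winner is unchanged: still Eli.

Eli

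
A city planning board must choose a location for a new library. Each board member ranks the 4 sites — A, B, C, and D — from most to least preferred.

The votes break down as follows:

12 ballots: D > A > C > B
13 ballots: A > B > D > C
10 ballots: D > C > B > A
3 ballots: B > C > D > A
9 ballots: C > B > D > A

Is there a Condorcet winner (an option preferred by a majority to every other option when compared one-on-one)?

No

Head-to-head results (47 voters total):
A vs B: A wins 25–22.
A vs C: A wins 25–22.
A vs D: D wins 34–13.
B vs C: C wins 31–16.
B vs D: B wins 25–22.
C vs D: D wins 35–12.
No candidate beats all others: A beats B beats D beats A, a majority cycle.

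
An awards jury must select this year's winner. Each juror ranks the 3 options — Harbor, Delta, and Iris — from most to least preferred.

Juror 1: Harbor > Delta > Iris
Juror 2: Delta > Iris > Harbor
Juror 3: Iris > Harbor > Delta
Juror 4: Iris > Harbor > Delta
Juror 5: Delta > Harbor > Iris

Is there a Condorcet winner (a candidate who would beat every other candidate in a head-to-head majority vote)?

Head-to-head results (5 voters total):
Harbor vs Delta: Harbor wins 3–2.
Harbor vs Iris: Iris wins 3–2.
Delta vs Iris: Delta wins 3–2.
No candidate beats all others: Harbor beats Delta beats Iris beats Harbor, a majority cycle.

No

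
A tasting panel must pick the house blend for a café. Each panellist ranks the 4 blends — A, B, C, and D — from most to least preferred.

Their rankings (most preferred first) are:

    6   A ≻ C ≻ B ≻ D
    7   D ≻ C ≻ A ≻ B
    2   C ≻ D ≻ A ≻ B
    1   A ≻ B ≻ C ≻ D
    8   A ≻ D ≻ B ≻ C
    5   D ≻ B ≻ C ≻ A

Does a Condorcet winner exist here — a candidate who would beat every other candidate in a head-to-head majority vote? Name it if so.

A

Head-to-head results (29 voters total):
A vs B: A wins 24–5.
A vs C: A wins 15–14.
A vs D: A wins 15–14.
B vs C: C wins 15–14.
B vs D: D wins 22–7.
C vs D: D wins 20–9.
A beats each rival — B (24–5), C (15–14), D (15–14) — so A is the Condorcet winner.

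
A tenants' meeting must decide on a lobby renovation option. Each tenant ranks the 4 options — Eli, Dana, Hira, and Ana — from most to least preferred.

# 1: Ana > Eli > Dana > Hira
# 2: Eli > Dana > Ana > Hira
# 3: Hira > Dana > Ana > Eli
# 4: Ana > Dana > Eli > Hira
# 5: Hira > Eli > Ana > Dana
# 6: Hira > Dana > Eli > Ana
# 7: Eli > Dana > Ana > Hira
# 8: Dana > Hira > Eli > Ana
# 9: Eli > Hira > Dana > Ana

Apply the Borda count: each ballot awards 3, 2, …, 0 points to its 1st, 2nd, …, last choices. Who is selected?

Eli

Borda scores:
  Eli: 2 + 3 + 0 + 1 + 2 + 1 + 3 + 1 + 3 = 16
  Dana: 1 + 2 + 2 + 2 + 0 + 2 + 2 + 3 + 1 = 15
  Hira: 0 + 0 + 3 + 0 + 3 + 3 + 0 + 2 + 2 = 13
  Ana: 3 + 1 + 1 + 3 + 1 + 0 + 1 + 0 + 0 = 10
Eli has the highest total.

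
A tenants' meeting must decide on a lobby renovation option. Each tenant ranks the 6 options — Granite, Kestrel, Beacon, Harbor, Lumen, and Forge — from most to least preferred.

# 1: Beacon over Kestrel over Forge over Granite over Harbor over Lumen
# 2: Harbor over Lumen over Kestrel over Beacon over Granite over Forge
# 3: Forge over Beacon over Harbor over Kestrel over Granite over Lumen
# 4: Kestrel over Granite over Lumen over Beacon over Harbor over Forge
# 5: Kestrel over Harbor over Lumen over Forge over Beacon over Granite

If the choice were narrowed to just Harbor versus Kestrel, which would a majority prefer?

Ballots ranking Harbor above Kestrel: 2.
Ballots ranking Kestrel above Harbor: 3.
Kestrel wins the head-to-head, 3–2.

Kestrel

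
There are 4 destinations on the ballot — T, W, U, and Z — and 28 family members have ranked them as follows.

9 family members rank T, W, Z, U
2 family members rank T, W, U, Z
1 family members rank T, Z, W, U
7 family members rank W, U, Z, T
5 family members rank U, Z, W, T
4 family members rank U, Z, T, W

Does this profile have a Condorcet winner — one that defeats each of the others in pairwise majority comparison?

Head-to-head results (28 voters total):
T vs W: T wins 16–12.
T vs U: U wins 16–12.
T vs Z: Z wins 16–12.
W vs U: W wins 19–9.
W vs Z: W wins 18–10.
U vs Z: U wins 18–10.
No candidate beats all others: T beats W beats U beats T, a majority cycle.

No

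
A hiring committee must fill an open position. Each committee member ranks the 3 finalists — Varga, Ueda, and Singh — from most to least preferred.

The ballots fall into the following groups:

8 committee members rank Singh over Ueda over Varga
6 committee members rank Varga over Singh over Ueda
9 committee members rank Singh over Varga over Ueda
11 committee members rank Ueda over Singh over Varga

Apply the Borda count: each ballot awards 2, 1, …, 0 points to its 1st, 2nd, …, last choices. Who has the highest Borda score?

Singh

Borda scores:
  Varga: 8·0 + 6·2 + 9·1 + 11·0 = 21
  Ueda: 8·1 + 6·0 + 9·0 + 11·2 = 30
  Singh: 8·2 + 6·1 + 9·2 + 11·1 = 51
Singh has the highest total.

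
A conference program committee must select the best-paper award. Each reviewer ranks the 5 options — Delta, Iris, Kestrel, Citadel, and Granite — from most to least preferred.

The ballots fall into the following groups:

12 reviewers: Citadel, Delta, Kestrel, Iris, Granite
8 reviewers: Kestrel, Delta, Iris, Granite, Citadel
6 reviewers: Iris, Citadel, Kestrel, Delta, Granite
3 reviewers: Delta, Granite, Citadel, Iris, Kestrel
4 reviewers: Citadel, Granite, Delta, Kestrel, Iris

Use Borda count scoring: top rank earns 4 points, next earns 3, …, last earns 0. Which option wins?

Borda scores:
  Delta: 12·3 + 8·3 + 6·1 + 3·4 + 4·2 = 86
  Iris: 12·1 + 8·2 + 6·4 + 3·1 + 4·0 = 55
  Kestrel: 12·2 + 8·4 + 6·2 + 3·0 + 4·1 = 72
  Citadel: 12·4 + 8·0 + 6·3 + 3·2 + 4·4 = 88
  Granite: 12·0 + 8·1 + 6·0 + 3·3 + 4·3 = 29
Citadel has the highest total.

Citadel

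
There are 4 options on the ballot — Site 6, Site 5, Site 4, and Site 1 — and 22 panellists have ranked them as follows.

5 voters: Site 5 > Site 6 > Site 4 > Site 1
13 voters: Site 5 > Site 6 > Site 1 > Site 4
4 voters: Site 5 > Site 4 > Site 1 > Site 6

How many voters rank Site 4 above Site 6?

4

Ballots ranking Site 4 above Site 6: 4.
Ballots ranking Site 6 above Site 4: 5+13 = 18.
So 4 of 22 voters prefer Site 4 to Site 6.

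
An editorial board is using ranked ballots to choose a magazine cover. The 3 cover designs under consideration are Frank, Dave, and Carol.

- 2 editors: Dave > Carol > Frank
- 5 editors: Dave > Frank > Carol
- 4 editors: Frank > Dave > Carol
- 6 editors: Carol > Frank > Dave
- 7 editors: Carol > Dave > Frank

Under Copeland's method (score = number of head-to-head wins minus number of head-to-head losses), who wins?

Pairwise results:
  Frank vs Dave: Dave wins 14–10.
  Frank vs Carol: Carol wins 15–9.
  Dave vs Carol: Carol wins 13–11.
Copeland scores (wins − losses):
  Frank: 0 − 2 = -2
  Dave: 1 − 1 = 0
  Carol: 2 − 0 = 2
Carol has the best Copeland score.

Carol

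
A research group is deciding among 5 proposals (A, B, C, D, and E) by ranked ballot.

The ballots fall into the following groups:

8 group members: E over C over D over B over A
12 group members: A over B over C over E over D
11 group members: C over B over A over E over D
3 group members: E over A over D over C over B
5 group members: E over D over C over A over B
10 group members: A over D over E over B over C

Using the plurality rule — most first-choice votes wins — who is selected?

A

First-place vote totals:
  A: 22
  B: 0
  C: 11
  D: 0
  E: 16
A has the most first-place votes.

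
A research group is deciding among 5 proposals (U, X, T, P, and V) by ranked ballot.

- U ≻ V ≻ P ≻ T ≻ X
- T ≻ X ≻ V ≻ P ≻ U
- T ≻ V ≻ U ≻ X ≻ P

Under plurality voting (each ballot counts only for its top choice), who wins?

T

First-place vote totals:
  U: 1
  X: 0
  T: 2
  P: 0
  V: 0
T has the most first-place votes.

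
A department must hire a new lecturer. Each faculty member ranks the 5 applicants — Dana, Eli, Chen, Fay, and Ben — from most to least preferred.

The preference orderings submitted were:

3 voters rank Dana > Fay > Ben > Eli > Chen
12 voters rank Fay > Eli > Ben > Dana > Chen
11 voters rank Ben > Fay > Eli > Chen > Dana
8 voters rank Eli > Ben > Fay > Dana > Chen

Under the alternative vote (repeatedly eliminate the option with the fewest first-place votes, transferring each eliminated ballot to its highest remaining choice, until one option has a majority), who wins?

Round 1: Fay 12, Ben 11, Eli 8, Dana 3, Chen 0. Chen has the fewest and is eliminated.
Round 2: Fay 12, Ben 11, Eli 8, Dana 3. Dana has the fewest and is eliminated.
Round 3: Fay 15, Ben 11, Eli 8. Eli has the fewest and is eliminated.
Round 4: Ben 19, Fay 15. Ben has a majority.

Ben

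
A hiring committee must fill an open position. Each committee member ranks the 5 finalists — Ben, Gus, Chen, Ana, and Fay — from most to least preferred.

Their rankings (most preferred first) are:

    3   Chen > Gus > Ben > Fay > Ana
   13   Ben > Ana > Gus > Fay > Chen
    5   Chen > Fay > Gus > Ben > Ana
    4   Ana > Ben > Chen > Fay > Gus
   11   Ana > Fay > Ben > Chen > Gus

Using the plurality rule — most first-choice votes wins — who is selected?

Ana

First-place vote totals:
  Ben: 13
  Gus: 0
  Chen: 8
  Ana: 15
  Fay: 0
Ana has the most first-place votes.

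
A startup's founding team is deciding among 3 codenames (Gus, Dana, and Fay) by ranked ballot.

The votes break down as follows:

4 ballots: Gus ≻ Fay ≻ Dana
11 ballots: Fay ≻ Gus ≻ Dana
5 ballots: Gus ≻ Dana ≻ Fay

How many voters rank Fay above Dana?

15

Ballots ranking Fay above Dana: 4+11 = 15.
Ballots ranking Dana above Fay: 5.
So 15 of 20 voters prefer Fay to Dana.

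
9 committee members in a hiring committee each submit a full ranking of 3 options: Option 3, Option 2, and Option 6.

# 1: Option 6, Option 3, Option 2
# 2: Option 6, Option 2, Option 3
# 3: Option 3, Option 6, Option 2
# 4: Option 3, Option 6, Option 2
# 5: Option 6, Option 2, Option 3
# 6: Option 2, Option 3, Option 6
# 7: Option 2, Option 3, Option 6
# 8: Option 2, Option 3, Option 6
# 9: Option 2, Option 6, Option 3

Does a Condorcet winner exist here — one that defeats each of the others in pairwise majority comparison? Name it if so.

Head-to-head results (9 voters total):
Option 3 vs Option 2: Option 2 wins 6–3.
Option 3 vs Option 6: Option 3 wins 5–4.
Option 2 vs Option 6: Option 6 wins 5–4.
No candidate beats all others: Option 3 beats Option 6 beats Option 2 beats Option 3, a majority cycle.

There is no Condorcet winner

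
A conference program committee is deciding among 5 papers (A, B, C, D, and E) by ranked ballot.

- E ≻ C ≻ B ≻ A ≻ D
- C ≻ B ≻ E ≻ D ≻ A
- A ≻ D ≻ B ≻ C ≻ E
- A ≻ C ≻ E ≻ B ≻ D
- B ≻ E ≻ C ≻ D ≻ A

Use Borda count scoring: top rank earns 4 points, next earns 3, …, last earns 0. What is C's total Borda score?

13

Borda scores:
  A: 1 + 0 + 4 + 4 + 0 = 9
  B: 2 + 3 + 2 + 1 + 4 = 12
  C: 3 + 4 + 1 + 3 + 2 = 13
  D: 0 + 1 + 3 + 0 + 1 = 5
  E: 4 + 2 + 0 + 2 + 3 = 11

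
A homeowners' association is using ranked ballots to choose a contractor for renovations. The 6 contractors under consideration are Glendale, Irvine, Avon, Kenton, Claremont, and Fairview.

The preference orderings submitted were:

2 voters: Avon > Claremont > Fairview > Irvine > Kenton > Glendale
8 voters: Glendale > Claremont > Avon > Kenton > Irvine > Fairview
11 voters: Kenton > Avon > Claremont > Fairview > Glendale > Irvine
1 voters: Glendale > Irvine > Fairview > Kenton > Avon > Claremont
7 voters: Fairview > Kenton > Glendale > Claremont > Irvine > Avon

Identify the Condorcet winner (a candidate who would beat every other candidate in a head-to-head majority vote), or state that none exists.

Head-to-head results (29 voters total):
Glendale vs Irvine: Glendale wins 27–2.
Glendale vs Avon: Glendale wins 16–13.
Glendale vs Kenton: Kenton wins 20–9.
Glendale vs Claremont: Glendale wins 16–13.
Glendale vs Fairview: Fairview wins 20–9.
Irvine vs Avon: Avon wins 21–8.
Irvine vs Kenton: Kenton wins 26–3.
Irvine vs Claremont: Claremont wins 28–1.
Irvine vs Fairview: Fairview wins 20–9.
Avon vs Kenton: Kenton wins 19–10.
Avon vs Claremont: Claremont wins 15–14.
Avon vs Fairview: Avon wins 21–8.
Kenton vs Claremont: Kenton wins 19–10.
Kenton vs Fairview: Kenton wins 19–10.
Claremont vs Fairview: Claremont wins 21–8.
Kenton beats each rival — Glendale (20–9), Irvine (26–3), Avon (19–10), Claremont (19–10), Fairview (19–10) — so Kenton is the Condorcet winner.

Kenton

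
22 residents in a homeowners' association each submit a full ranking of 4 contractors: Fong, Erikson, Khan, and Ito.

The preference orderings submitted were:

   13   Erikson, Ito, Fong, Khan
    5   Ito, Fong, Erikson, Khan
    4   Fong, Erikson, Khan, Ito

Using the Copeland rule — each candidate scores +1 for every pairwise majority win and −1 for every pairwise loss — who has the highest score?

Erikson

Pairwise results:
  Fong vs Erikson: Erikson wins 13–9.
  Fong vs Khan: Fong wins 22–0.
  Fong vs Ito: Ito wins 18–4.
  Erikson vs Khan: Erikson wins 22–0.
  Erikson vs Ito: Erikson wins 17–5.
  Khan vs Ito: Ito wins 18–4.
Copeland scores (wins − losses):
  Fong: 1 − 2 = -1
  Erikson: 3 − 0 = 3
  Khan: 0 − 3 = -3
  Ito: 2 − 1 = 1
Erikson has the best Copeland score.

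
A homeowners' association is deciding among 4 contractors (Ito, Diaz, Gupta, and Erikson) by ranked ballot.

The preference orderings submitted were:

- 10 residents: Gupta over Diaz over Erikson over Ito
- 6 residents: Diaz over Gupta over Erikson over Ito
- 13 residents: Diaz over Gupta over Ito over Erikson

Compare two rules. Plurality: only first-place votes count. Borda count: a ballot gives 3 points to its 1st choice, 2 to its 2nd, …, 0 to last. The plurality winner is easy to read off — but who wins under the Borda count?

Plurality first-place counts: Ito 0, Diaz 19, Gupta 10, Erikson 0 → Diaz.
Borda totals: Ito 13, Diaz 77, Gupta 68, Erikson 16 → Diaz.

Diaz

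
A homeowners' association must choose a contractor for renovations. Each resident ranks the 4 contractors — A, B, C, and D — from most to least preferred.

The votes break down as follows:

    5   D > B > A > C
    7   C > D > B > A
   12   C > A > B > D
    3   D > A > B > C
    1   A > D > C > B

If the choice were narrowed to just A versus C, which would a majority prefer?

Ballots ranking A above C: 5+3+1 = 9.
Ballots ranking C above A: 7+12 = 19.
C wins the head-to-head, 19–9.

C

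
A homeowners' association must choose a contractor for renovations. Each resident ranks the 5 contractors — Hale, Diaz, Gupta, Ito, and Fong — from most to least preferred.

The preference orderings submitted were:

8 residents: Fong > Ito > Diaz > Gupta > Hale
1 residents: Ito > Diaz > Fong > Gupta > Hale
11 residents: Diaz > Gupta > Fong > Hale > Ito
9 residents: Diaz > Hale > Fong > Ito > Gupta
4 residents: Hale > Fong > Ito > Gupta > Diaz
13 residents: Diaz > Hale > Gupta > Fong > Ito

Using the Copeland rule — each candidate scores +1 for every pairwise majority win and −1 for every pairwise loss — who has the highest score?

Pairwise results:
  Hale vs Diaz: Diaz wins 42–4.
  Hale vs Gupta: Hale wins 26–20.
  Hale vs Ito: Hale wins 37–9.
  Hale vs Fong: Hale wins 26–20.
  Diaz vs Gupta: Diaz wins 42–4.
  Diaz vs Ito: Diaz wins 33–13.
  Diaz vs Fong: Diaz wins 34–12.
  Gupta vs Ito: Gupta wins 24–22.
  Gupta vs Fong: Gupta wins 24–22.
  Ito vs Fong: Fong wins 45–1.
Copeland scores (wins − losses):
  Hale: 3 − 1 = 2
  Diaz: 4 − 0 = 4
  Gupta: 2 − 2 = 0
  Ito: 0 − 4 = -4
  Fong: 1 − 3 = -2
Diaz has the best Copeland score.

Diaz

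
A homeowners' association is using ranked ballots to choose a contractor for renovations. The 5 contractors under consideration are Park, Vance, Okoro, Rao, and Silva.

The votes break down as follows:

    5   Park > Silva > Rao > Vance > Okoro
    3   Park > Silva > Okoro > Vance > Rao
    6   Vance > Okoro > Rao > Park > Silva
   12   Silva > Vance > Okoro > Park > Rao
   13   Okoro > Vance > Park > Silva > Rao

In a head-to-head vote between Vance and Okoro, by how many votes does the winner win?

7

Ballots ranking Vance above Okoro: 5+6+12 = 23.
Ballots ranking Okoro above Vance: 3+13 = 16.
Vance wins 23–16, a margin of 7.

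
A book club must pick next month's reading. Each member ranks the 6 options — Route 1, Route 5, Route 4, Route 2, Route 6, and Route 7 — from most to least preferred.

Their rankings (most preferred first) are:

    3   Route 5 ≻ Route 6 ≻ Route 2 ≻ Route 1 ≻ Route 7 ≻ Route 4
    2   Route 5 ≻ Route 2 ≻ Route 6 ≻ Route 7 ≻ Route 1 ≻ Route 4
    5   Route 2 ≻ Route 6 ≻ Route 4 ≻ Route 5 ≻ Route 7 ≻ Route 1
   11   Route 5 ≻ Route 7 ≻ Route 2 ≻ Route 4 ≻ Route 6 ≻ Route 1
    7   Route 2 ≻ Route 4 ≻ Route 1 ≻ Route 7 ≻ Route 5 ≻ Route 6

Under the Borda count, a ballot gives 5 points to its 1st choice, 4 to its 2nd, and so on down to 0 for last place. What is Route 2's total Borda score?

Borda scores:
  Route 1: 3·2 + 2·1 + 5·0 + 11·0 + 7·3 = 29
  Route 5: 3·5 + 2·5 + 5·2 + 11·5 + 7·1 = 97
  Route 4: 3·0 + 2·0 + 5·3 + 11·2 + 7·4 = 65
  Route 2: 3·3 + 2·4 + 5·5 + 11·3 + 7·5 = 110
  Route 6: 3·4 + 2·3 + 5·4 + 11·1 + 7·0 = 49
  Route 7: 3·1 + 2·2 + 5·1 + 11·4 + 7·2 = 70

110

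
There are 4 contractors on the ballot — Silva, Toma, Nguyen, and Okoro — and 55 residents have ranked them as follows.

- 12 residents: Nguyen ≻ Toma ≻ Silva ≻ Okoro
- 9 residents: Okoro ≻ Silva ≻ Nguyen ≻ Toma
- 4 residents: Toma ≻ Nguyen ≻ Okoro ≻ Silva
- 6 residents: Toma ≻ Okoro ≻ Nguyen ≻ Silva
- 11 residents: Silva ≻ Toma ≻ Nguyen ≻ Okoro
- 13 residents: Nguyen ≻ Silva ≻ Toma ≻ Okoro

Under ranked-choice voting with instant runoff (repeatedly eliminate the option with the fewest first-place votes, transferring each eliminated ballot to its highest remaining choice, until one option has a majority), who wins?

Round 1: Nguyen 25, Silva 11, Toma 10, Okoro 9. Okoro has the fewest and is eliminated.
Round 2: Nguyen 25, Silva 20, Toma 10. Toma has the fewest and is eliminated.
Round 3: Nguyen 35, Silva 20. Nguyen has a majority.

Nguyen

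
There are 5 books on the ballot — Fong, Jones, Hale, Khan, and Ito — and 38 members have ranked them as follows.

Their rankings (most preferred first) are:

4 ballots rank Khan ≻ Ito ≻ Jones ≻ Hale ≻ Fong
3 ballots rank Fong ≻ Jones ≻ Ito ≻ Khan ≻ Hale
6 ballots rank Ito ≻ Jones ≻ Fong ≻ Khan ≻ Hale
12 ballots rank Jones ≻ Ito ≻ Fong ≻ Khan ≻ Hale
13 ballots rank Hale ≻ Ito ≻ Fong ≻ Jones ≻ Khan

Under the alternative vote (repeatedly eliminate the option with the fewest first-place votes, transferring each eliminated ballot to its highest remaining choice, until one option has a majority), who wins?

Jones

Round 1: Hale 13, Jones 12, Ito 6, Khan 4, Fong 3. Fong has the fewest and is eliminated.
Round 2: Jones 15, Hale 13, Ito 6, Khan 4. Khan has the fewest and is eliminated.
Round 3: Jones 15, Hale 13, Ito 10. Ito has the fewest and is eliminated.
Round 4: Jones 25, Hale 13. Jones has a majority.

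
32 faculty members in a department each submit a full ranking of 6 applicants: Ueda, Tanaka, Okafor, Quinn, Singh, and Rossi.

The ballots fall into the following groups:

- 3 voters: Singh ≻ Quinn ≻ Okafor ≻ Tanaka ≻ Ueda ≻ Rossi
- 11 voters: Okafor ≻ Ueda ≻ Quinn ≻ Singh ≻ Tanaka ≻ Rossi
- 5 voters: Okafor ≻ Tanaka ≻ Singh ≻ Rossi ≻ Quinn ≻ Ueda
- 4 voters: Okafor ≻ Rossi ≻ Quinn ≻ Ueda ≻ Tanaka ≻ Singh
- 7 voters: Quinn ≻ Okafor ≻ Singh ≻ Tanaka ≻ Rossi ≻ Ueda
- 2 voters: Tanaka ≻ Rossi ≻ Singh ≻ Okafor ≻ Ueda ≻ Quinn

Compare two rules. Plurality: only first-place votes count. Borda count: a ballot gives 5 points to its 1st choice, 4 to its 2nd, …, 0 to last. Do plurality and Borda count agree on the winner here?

Plurality first-place counts: Ueda 0, Tanaka 2, Okafor 20, Quinn 7, Singh 3, Rossi 0 → Okafor.
Borda totals: Ueda 57, Tanaka 65, Okafor 141, Quinn 97, Singh 79, Rossi 41 → Okafor.
The two rules agree on Okafor.

Yes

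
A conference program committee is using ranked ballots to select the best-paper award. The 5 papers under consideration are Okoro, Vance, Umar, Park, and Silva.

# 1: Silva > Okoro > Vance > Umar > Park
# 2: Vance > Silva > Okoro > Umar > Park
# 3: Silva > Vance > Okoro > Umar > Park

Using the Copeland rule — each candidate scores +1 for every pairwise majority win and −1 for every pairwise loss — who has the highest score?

Pairwise results:
  Okoro vs Vance: Vance wins 2–1.
  Okoro vs Umar: Okoro wins 3–0.
  Okoro vs Park: Okoro wins 3–0.
  Okoro vs Silva: Silva wins 3–0.
  Vance vs Umar: Vance wins 3–0.
  Vance vs Park: Vance wins 3–0.
  Vance vs Silva: Silva wins 2–1.
  Umar vs Park: Umar wins 3–0.
  Umar vs Silva: Silva wins 3–0.
  Park vs Silva: Silva wins 3–0.
Copeland scores (wins − losses):
  Okoro: 2 − 2 = 0
  Vance: 3 − 1 = 2
  Umar: 1 − 3 = -2
  Park: 0 − 4 = -4
  Silva: 4 − 0 = 4
Silva has the best Copeland score.

Silva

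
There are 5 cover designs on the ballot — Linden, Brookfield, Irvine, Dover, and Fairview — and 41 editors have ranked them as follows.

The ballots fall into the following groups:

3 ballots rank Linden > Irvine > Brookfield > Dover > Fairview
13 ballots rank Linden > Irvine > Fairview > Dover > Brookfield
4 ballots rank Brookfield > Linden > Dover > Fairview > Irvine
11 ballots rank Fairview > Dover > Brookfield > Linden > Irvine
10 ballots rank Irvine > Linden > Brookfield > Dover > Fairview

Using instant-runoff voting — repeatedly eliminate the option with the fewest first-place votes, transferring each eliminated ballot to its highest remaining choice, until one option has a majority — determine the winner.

Linden

Round 1: Linden 16, Fairview 11, Irvine 10, Brookfield 4, Dover 0. Dover has the fewest and is eliminated.
Round 2: Linden 16, Fairview 11, Irvine 10, Brookfield 4. Brookfield has the fewest and is eliminated.
Round 3: Linden 20, Fairview 11, Irvine 10. Irvine has the fewest and is eliminated.
Round 4: Linden 30, Fairview 11. Linden has a majority.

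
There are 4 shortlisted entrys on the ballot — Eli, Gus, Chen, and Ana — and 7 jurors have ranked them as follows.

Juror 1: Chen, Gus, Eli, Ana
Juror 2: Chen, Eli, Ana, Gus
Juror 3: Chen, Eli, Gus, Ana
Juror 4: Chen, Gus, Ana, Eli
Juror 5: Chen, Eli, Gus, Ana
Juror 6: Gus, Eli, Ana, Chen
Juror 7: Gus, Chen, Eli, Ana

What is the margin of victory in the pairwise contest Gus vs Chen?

Ballots ranking Gus above Chen: 2.
Ballots ranking Chen above Gus: 5.
Chen wins 5–2, a margin of 3.

3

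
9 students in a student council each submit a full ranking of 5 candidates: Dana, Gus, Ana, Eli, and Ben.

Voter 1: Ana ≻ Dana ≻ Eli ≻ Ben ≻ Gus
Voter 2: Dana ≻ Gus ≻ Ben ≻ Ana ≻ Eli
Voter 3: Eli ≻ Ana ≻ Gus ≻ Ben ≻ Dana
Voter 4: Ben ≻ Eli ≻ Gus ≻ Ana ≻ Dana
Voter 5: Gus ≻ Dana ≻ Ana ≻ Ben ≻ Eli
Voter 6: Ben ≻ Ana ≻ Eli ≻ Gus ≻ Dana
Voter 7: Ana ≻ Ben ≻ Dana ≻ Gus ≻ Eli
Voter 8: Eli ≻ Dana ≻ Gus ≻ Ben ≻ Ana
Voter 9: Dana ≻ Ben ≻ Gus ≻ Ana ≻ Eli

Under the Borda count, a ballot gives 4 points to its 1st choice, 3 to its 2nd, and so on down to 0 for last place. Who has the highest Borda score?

Borda scores:
  Dana: 3 + 4 + 0 + 0 + 3 + 0 + 2 + 3 + 4 = 19
  Gus: 0 + 3 + 2 + 2 + 4 + 1 + 1 + 2 + 2 = 17
  Ana: 4 + 1 + 3 + 1 + 2 + 3 + 4 + 0 + 1 = 19
  Eli: 2 + 0 + 4 + 3 + 0 + 2 + 0 + 4 + 0 = 15
  Ben: 1 + 2 + 1 + 4 + 1 + 4 + 3 + 1 + 3 = 20
Ben has the highest total.

Ben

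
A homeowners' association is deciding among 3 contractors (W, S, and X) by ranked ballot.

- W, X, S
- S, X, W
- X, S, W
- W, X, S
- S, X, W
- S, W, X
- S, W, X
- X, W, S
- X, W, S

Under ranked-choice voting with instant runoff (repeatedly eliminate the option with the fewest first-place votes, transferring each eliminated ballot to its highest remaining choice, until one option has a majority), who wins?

Round 1: S 4, X 3, W 2. W has the fewest and is eliminated.
Round 2: X 5, S 4. X has a majority.

X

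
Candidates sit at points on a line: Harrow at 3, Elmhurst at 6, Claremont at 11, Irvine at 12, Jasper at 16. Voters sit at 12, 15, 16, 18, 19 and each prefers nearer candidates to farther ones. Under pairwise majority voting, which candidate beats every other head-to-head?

Jasper

With single-peaked preferences on a line, the Condorcet winner is the candidate closest to the median voter.
The median voter (position 16) is closest to Jasper at 16.
Check: Jasper vs Irvine — voters closer to Jasper: 4 of 5.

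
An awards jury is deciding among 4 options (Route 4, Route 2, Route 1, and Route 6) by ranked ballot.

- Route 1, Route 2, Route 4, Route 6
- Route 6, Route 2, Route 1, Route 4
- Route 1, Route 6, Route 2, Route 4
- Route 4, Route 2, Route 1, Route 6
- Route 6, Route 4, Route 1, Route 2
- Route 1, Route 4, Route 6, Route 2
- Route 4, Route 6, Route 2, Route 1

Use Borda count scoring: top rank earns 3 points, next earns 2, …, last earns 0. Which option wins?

Borda scores:
  Route 4: 1 + 0 + 0 + 3 + 2 + 2 + 3 = 11
  Route 2: 2 + 2 + 1 + 2 + 0 + 0 + 1 = 8
  Route 1: 3 + 1 + 3 + 1 + 1 + 3 + 0 = 12
  Route 6: 0 + 3 + 2 + 0 + 3 + 1 + 2 = 11
Route 1 has the highest total.

Route 1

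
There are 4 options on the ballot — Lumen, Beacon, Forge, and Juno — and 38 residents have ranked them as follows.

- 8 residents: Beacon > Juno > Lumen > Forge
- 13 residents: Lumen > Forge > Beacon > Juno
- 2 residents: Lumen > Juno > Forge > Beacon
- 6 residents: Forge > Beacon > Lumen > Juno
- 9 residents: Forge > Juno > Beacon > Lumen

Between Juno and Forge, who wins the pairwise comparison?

Ballots ranking Juno above Forge: 8+2 = 10.
Ballots ranking Forge above Juno: 13+6+9 = 28.
Forge wins the head-to-head, 28–10.

Forge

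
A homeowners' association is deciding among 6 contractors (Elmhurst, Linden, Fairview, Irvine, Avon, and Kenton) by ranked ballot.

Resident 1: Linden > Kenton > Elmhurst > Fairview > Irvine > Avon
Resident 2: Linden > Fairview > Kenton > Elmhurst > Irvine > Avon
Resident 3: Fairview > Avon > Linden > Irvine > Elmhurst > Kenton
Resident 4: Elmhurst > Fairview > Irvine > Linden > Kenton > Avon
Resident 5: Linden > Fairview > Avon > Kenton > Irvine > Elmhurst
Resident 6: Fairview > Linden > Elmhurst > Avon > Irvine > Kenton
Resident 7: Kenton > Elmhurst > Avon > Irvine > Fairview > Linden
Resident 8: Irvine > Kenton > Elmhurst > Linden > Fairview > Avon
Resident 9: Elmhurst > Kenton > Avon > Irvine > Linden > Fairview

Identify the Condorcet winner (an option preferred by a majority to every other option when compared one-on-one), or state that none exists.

Head-to-head results (9 voters total):
Elmhurst vs Linden: Linden wins 5–4.
Elmhurst vs Fairview: Elmhurst wins 5–4.
Elmhurst vs Irvine: Elmhurst wins 6–3.
Elmhurst vs Avon: Elmhurst wins 7–2.
Elmhurst vs Kenton: Kenton wins 5–4.
Linden vs Fairview: Linden wins 5–4.
Linden vs Irvine: Linden wins 5–4.
Linden vs Avon: Linden wins 6–3.
Linden vs Kenton: Linden wins 6–3.
Fairview vs Irvine: Fairview wins 6–3.
Fairview vs Avon: Fairview wins 7–2.
Fairview vs Kenton: Fairview wins 5–4.
Irvine vs Avon: Avon wins 5–4.
Irvine vs Kenton: Kenton wins 5–4.
Avon vs Kenton: Kenton wins 6–3.
Linden beats each rival — Elmhurst (5–4), Fairview (5–4), Irvine (5–4), Avon (6–3), Kenton (6–3) — so Linden is the Condorcet winner.

Linden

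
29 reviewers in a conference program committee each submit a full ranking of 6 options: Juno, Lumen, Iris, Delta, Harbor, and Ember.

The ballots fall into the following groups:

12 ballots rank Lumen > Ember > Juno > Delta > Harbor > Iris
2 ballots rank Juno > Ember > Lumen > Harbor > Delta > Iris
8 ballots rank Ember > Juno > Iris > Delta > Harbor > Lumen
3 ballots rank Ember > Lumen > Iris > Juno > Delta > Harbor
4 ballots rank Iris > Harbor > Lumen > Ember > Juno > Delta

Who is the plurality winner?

First-place vote totals:
  Juno: 2
  Lumen: 12
  Iris: 4
  Delta: 0
  Harbor: 0
  Ember: 11
Lumen has the most first-place votes.

Lumen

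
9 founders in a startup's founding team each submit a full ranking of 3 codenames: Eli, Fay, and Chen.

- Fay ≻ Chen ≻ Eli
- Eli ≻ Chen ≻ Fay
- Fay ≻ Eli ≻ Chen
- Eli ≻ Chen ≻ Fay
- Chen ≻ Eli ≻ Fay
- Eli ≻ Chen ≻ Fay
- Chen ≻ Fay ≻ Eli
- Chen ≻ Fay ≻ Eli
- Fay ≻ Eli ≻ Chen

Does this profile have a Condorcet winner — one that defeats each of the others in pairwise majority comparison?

Head-to-head results (9 voters total):
Eli vs Fay: Fay wins 5–4.
Eli vs Chen: Eli wins 5–4.
Fay vs Chen: Chen wins 6–3.
No candidate beats all others: Eli beats Chen beats Fay beats Eli, a majority cycle.

No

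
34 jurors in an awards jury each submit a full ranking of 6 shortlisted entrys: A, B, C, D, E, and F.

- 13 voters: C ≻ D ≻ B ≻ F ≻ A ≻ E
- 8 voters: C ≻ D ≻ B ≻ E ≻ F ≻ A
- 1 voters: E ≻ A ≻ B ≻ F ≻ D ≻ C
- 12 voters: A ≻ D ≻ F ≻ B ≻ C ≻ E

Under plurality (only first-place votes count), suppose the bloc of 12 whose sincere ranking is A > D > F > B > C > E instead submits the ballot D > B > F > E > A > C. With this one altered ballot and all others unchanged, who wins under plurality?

First-place totals with the altered ballot: A 0, B 0, C 21, D 12, E 1, F 0.
The winner is unchanged: still C.

C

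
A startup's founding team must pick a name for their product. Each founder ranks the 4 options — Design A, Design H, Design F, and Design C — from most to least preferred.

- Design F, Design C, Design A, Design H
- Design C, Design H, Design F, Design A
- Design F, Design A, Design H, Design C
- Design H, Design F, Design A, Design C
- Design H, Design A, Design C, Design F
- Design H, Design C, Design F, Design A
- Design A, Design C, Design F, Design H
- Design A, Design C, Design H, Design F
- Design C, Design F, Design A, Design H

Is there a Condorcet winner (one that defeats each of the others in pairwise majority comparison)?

Head-to-head results (9 voters total):
Design A vs Design H: Design A wins 5–4.
Design A vs Design F: Design F wins 6–3.
Design A vs Design C: Design A wins 5–4.
Design H vs Design F: Design H wins 5–4.
Design H vs Design C: Design C wins 5–4.
Design F vs Design C: Design C wins 6–3.
No candidate beats all others: Design A beats Design H beats Design F beats Design A, a majority cycle.

No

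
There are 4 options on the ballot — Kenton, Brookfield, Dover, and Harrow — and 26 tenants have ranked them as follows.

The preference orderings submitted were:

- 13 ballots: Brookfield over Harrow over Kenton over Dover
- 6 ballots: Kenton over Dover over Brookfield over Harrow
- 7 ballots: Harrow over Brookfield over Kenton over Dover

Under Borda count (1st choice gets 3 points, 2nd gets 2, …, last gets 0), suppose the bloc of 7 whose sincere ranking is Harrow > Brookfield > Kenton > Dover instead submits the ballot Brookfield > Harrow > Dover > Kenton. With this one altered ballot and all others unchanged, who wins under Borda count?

Borda totals with the altered ballot: Kenton 31, Brookfield 66, Dover 19, Harrow 40.
The winner is unchanged: still Brookfield.

Brookfield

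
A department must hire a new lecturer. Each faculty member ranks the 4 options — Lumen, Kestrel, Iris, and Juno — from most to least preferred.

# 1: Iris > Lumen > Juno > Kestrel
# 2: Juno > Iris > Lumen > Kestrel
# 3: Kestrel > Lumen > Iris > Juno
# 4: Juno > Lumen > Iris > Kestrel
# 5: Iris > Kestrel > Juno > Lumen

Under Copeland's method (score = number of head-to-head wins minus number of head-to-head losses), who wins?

Pairwise results:
  Lumen vs Kestrel: Lumen wins 3–2.
  Lumen vs Iris: Iris wins 3–2.
  Lumen vs Juno: Juno wins 3–2.
  Kestrel vs Iris: Iris wins 4–1.
  Kestrel vs Juno: Juno wins 3–2.
  Iris vs Juno: Iris wins 3–2.
Copeland scores (wins − losses):
  Lumen: 1 − 2 = -1
  Kestrel: 0 − 3 = -3
  Iris: 3 − 0 = 3
  Juno: 2 − 1 = 1
Iris has the best Copeland score.

Iris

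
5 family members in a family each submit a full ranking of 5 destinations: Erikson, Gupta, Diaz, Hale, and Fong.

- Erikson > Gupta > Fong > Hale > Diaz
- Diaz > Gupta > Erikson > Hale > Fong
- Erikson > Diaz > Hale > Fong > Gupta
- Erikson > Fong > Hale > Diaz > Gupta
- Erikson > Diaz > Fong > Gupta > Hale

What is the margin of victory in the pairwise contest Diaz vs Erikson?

3

Ballots ranking Diaz above Erikson: 1.
Ballots ranking Erikson above Diaz: 4.
Erikson wins 4–1, a margin of 3.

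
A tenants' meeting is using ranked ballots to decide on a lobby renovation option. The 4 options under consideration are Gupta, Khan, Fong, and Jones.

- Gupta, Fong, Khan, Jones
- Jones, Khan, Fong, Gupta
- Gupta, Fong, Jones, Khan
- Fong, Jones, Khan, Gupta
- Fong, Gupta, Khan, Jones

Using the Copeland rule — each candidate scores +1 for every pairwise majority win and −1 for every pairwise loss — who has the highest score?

Pairwise results:
  Gupta vs Khan: Gupta wins 3–2.
  Gupta vs Fong: Fong wins 3–2.
  Gupta vs Jones: Gupta wins 3–2.
  Khan vs Fong: Fong wins 4–1.
  Khan vs Jones: Jones wins 3–2.
  Fong vs Jones: Fong wins 4–1.
Copeland scores (wins − losses):
  Gupta: 2 − 1 = 1
  Khan: 0 − 3 = -3
  Fong: 3 − 0 = 3
  Jones: 1 − 2 = -1
Fong has the best Copeland score.

Fong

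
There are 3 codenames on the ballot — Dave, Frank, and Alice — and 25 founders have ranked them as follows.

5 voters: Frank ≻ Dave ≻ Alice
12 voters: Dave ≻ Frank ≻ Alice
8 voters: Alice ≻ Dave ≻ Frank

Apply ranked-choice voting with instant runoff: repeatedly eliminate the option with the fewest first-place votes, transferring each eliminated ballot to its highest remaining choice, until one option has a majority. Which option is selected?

Dave

Round 1: Dave 12, Alice 8, Frank 5. Frank has the fewest and is eliminated.
Round 2: Dave 17, Alice 8. Dave has a majority.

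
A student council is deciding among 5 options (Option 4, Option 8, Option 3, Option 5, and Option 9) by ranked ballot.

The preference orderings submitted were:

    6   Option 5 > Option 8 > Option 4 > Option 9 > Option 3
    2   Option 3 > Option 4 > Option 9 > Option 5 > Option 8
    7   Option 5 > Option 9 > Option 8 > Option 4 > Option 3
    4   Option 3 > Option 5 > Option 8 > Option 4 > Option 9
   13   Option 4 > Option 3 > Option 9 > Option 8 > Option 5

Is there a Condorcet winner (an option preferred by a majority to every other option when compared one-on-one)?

Head-to-head results (32 voters total):
Option 4 vs Option 8: Option 8 wins 17–15.
Option 4 vs Option 3: Option 4 wins 26–6.
Option 4 vs Option 5: Option 5 wins 17–15.
Option 4 vs Option 9: Option 4 wins 25–7.
Option 8 vs Option 3: Option 3 wins 19–13.
Option 8 vs Option 5: Option 5 wins 19–13.
Option 8 vs Option 9: Option 9 wins 22–10.
Option 3 vs Option 5: Option 3 wins 19–13.
Option 3 vs Option 9: Option 3 wins 19–13.
Option 5 vs Option 9: Option 5 wins 17–15.
No candidate beats all others: Option 4 beats Option 3 beats Option 8 beats Option 4, a majority cycle.

No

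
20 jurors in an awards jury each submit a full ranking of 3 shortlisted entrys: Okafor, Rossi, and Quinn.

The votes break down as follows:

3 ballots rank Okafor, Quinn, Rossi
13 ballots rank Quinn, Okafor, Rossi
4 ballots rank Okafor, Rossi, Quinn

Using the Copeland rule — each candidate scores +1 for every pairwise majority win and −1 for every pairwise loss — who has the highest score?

Quinn

Pairwise results:
  Okafor vs Rossi: Okafor wins 20–0.
  Okafor vs Quinn: Quinn wins 13–7.
  Rossi vs Quinn: Quinn wins 16–4.
Copeland scores (wins − losses):
  Okafor: 1 − 1 = 0
  Rossi: 0 − 2 = -2
  Quinn: 2 − 0 = 2
Quinn has the best Copeland score.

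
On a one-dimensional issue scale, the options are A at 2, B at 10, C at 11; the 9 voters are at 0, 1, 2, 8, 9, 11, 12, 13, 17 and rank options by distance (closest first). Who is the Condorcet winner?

With single-peaked preferences on a line, the Condorcet winner is the candidate closest to the median voter.
The median voter (position 9) is closest to B at 10.
Check: B vs A — voters closer to B: 6 of 9.

B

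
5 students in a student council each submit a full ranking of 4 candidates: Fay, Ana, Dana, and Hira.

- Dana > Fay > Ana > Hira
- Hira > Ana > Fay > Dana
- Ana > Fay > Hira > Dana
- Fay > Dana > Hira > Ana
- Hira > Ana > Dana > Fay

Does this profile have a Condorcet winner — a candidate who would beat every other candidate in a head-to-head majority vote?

No

Head-to-head results (5 voters total):
Fay vs Ana: Ana wins 3–2.
Fay vs Dana: Fay wins 3–2.
Fay vs Hira: Fay wins 3–2.
Ana vs Dana: Ana wins 3–2.
Ana vs Hira: Hira wins 3–2.
Dana vs Hira: Hira wins 3–2.
No candidate beats all others: Fay beats Hira beats Ana beats Fay, a majority cycle.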